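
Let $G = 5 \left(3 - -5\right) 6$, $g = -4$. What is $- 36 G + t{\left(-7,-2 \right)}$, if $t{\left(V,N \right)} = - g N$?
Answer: $-8648$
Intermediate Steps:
$t{\left(V,N \right)} = 4 N$ ($t{\left(V,N \right)} = \left(-1\right) \left(-4\right) N = 4 N$)
$G = 240$ ($G = 5 \left(3 + 5\right) 6 = 5 \cdot 8 \cdot 6 = 40 \cdot 6 = 240$)
$- 36 G + t{\left(-7,-2 \right)} = \left(-36\right) 240 + 4 \left(-2\right) = -8640 - 8 = -8648$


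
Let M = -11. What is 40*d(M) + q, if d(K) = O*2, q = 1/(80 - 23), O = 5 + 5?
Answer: 45601/57 ≈ 800.02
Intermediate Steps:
O = 10
q = 1/57 ≈ 0.017544
d(K) = 20 (d(K) = 10*2 = 20)
40*d(M) + q = 40*20 + 1/57 = 800 + 1/57 = 45601/57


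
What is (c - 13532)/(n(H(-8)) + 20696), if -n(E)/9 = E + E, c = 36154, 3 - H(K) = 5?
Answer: 11311/10366 ≈ 1.0912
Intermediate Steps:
H(K) = -2 (H(K) = 3 - 1*5 = 3 - 5 = -2)
n(E) = -18*E (n(E) = -9*(E + E) = -18*E)
(c - 13532)/(n(H(-8)) + 20696) = (36154 - 13532)/(-18*(-2) + 20696) = 22622/(36 + 20696) = 22622/20732 = 22622*(1/20732) = 11311/10366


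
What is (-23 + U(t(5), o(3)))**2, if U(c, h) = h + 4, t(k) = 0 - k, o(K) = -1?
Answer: 400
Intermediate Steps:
t(k) = -k
U(c, h) = 4 + h
(-23 + U(t(5), o(3)))**2 = (-23 + (4 - 1))**2 = (-23 + 3)**2 = (-20)**2 = 400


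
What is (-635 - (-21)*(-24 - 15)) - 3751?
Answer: -5205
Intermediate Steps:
(-635 - (-21)*(-24 - 15)) - 3751 = (-635 - (-21)*(-39)) - 3751 = (-635 - 1*819) - 3751 = (-635 - 819) - 3751 = -1454 - 3751 = -5205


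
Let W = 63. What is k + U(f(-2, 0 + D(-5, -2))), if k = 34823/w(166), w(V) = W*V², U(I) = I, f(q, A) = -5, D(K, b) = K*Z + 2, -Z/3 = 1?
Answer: -8645317/1736028 ≈ -4.9799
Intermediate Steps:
Z = -3 (Z = -3*1 = -3)
D(K, b) = 2 - 3*K (D(K, b) = K*(-3) + 2 = -3*K + 2 = 2 - 3*K)
w(V) = 63*V²
k = 34823/1736028 (k = 34823/((63*166²)) = 34823/((63*27556)) = 34823/1736028 ≈ 0.020059)
k + U(f(-2, 0 + D(-5, -2))) = 34823/1736028 - 5 = -8645317/1736028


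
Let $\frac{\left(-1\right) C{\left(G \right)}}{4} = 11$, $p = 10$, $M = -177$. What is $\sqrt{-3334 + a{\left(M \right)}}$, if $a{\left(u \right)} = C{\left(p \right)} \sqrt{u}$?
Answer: $\sqrt{-3334 - 44 i \sqrt{177}} \approx 5.0498 - 57.961 i$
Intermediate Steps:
$C{\left(G \right)} = -44$ ($C{\left(G \right)} = \left(-4\right) 11 = -44$)
$a{\left(u \right)} = - 44 \sqrt{u}$
$\sqrt{-3334 + a{\left(M \right)}} = \sqrt{-3334 - 44 \sqrt{-177}} = \sqrt{-3334 - 44 i \sqrt{177}}$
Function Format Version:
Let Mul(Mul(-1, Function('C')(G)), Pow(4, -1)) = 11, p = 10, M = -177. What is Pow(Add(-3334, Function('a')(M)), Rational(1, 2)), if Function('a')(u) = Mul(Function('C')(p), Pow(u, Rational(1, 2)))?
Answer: Pow(Add(-3334, Mul(-44, I, Pow(177, Rational(1, 2)))), Rational(1, 2)) ≈ Add(5.0498, Mul(-57.961, I))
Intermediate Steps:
Function('C')(G) = -44 (Function('C')(G) = Mul(-4, 11) = -44)
Function('a')(u) = Mul(-44, Pow(u, Rational(1, 2)))
Pow(Add(-3334, Function('a')(M)), Rational(1, 2)) = Pow(Add(-3334, Mul(-44, Pow(-177, Rational(1, 2)))), Rational(1, 2)) = Pow(Add(-3334, Mul(-44, Mul(I, Pow(177, Rational(1, 2))))), Rational(1, 2)) = Pow(Add(-3334, Mul(-44, I, Pow(177, Rational(1, 2)))), Rational(1, 2))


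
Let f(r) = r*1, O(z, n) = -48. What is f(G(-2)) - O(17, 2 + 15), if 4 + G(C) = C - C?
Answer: 44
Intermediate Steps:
G(C) = -4 (G(C) = -4 + (C - C) = -4 + 0 = -4)
f(r) = r
f(G(-2)) - O(17, 2 + 15) = -4 - 1*(-48) = -4 + 48 = 44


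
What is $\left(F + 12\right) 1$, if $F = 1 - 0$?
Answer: $13$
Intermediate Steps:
$F = 1$ ($F = 1 + 0 = 1$)
$\left(F + 12\right) 1 = \left(1 + 12\right) 1 = 13 \cdot 1 = 13$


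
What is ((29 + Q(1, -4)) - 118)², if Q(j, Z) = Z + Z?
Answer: 9409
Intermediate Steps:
Q(j, Z) = 2*Z
((29 + Q(1, -4)) - 118)² = ((29 + 2*(-4)) - 118)² = ((29 - 8) - 118)² = (21 - 118)² = (-97)² = 9409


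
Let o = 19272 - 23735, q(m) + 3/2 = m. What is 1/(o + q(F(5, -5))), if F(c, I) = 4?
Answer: -2/8921 ≈ -0.00022419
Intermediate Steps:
q(m) = -3/2 + m
o = -4463
1/(o + q(F(5, -5))) = 1/(-4463 + (-3/2 + 4)) = 1/(-4463 + 5/2) = 1/(-8921/2) = -2/8921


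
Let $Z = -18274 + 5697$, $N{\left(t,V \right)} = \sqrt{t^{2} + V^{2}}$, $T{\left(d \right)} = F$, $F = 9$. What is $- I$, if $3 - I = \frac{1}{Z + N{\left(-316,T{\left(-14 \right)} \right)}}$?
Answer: $- \frac{474255553}{158080992} - \frac{37 \sqrt{73}}{158080992} \approx -3.0001$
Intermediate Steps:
$T{\left(d \right)} = 9$
$N{\left(t,V \right)} = \sqrt{V^{2} + t^{2}}$
$Z = -12577$
$I = 3 - \frac{1}{-12577 + 37 \sqrt{73}}$ ($I = 3 - \frac{1}{-12577 + \sqrt{9^{2} + \left(-316\right)^{2}}} = 3 - \frac{1}{-12577 + \sqrt{81 + 99856}} = 3 - \frac{1}{-12577 + \sqrt{99937}} = 3 - \frac{1}{-12577 + 37 \sqrt{73}} \approx 3.0001$)
$- I = - (\frac{474255553}{158080992} + \frac{37 \sqrt{73}}{158080992}) = - \frac{474255553}{158080992} - \frac{37 \sqrt{73}}{158080992}$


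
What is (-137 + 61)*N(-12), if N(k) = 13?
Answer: -988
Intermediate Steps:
(-137 + 61)*N(-12) = (-137 + 61)*13 = -76*13 = -988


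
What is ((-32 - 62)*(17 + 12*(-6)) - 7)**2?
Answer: 26656569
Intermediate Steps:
((-32 - 62)*(17 + 12*(-6)) - 7)**2 = (-94*(17 - 72) - 7)**2 = (-94*(-55) - 7)**2 = (5170 - 7)**2 = 5163**2 = 26656569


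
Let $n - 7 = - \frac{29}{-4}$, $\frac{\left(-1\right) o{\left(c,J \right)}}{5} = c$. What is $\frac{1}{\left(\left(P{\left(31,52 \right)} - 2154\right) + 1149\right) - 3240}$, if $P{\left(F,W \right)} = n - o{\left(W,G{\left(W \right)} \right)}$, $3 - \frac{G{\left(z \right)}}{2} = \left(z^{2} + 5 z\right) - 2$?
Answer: $- \frac{4}{15883} \approx -0.00025184$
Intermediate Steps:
$G{\left(z \right)} = 10 - 10 z - 2 z^{2}$ ($G{\left(z \right)} = 6 - 2 \left(\left(z^{2} + 5 z\right) - 2\right) = 6 - 2 \left(-2 + z^{2} + 5 z\right) = 6 - \left(-4 + 2 z^{2} + 10 z\right) = 10 - 10 z - 2 z^{2}$)
$o{\left(c,J \right)} = - 5 c$
$n = \frac{57}{4}$ ($n = 7 - \frac{29}{-4} = 7 - - \frac{29}{4} = 7 + \frac{29}{4} = \frac{57}{4} \approx 14.25$)
$P{\left(F,W \right)} = \frac{57}{4} + 5 W$ ($P{\left(F,W \right)} = \frac{57}{4} - - 5 W = \frac{57}{4} + 5 W$)
$\frac{1}{\left(\left(P{\left(31,52 \right)} - 2154\right) + 1149\right) - 3240} = \frac{1}{\left(\left(\left(\frac{57}{4} + 5 \cdot 52\right) - 2154\right) + 1149\right) - 3240} = \frac{1}{\left(\left(\left(\frac{57}{4} + 260\right) - 2154\right) + 1149\right) - 3240} = \frac{1}{\left(\left(\frac{1097}{4} - 2154\right) + 1149\right) - 3240} = \frac{1}{\left(- \frac{7519}{4} + 1149\right) - 3240} = \frac{1}{- \frac{2923}{4} - 3240} = \frac{1}{- \frac{15883}{4}} = - \frac{4}{15883}$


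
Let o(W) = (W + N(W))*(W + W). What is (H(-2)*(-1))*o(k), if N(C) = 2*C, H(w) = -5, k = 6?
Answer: 1080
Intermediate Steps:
o(W) = 6*W² (o(W) = (W + 2*W)*(W + W) = (3*W)*(2*W) = 6*W²)
(H(-2)*(-1))*o(k) = (-5*(-1))*(6*6²) = 5*(6*36) = 5*216 = 1080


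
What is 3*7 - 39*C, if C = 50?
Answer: -1929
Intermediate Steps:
3*7 - 39*C = 3*7 - 39*50 = 21 - 1950 = -1929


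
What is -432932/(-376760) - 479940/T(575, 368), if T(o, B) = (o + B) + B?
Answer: -790590441/2166370 ≈ -364.94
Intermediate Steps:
T(o, B) = o + 2*B (T(o, B) = (B + o) + B = o + 2*B)
-432932/(-376760) - 479940/T(575, 368) = -432932/(-376760) - 479940/(575 + 2*368) = -432932*(-1/376760) - 479940/(575 + 736) = 108233/94190 - 479940/1311 = 108233/94190 - 479940*1/1311 = 108233/94190 - 8420/23 = -790590441/2166370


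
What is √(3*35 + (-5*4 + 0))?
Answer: √85 ≈ 9.2195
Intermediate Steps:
√(3*35 + (-5*4 + 0)) = √(105 + (-20 + 0)) = √(105 - 20) = √85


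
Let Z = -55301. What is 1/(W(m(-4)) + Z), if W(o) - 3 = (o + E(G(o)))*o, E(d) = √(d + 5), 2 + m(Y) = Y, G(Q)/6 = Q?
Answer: I/(2*(-27631*I + 3*√31)) ≈ -1.8096e-5 + 1.0939e-8*I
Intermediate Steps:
G(Q) = 6*Q
m(Y) = -2 + Y
E(d) = √(5 + d)
W(o) = 3 + o*(o + √(5 + 6*o)) (W(o) = 3 + (o + √(5 + 6*o))*o = 3 + o*(o + √(5 + 6*o)))
1/(W(m(-4)) + Z) = 1/((3 + (-2 - 4)² + (-2 - 4)*√(5 + 6*(-2 - 4))) - 55301) = 1/((3 + (-6)² - 6*√(5 + 6*(-6))) - 55301) = 1/((3 + 36 - 6*√(5 - 36)) - 55301) = 1/((3 + 36 - 6*I*√31) - 55301) = 1/((39 - 6*I*√31) - 55301) = 1/(-55262 - 6*I*√31)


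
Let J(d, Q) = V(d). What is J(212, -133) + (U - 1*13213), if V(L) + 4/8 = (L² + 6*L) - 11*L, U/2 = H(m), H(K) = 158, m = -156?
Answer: 61973/2 ≈ 30987.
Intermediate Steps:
U = 316 (U = 2*158 = 316)
V(L) = -½ + L² - 5*L (V(L) = -½ + ((L² + 6*L) - 11*L) = -½ + (L² - 5*L) = -½ + L² - 5*L)
J(d, Q) = -½ + d² - 5*d
J(212, -133) + (U - 1*13213) = (-½ + 212² - 5*212) + (316 - 1*13213) = (-½ + 44944 - 1060) + (316 - 13213) = 87767/2 - 12897 = 61973/2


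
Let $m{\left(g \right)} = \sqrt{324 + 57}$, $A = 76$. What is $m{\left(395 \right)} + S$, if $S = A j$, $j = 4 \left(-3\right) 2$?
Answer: $-1824 + \sqrt{381} \approx -1804.5$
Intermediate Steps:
$j = -24$ ($j = \left(-12\right) 2 = -24$)
$m{\left(g \right)} = \sqrt{381}$
$S = -1824$ ($S = 76 \left(-24\right) = -1824$)
$m{\left(395 \right)} + S = \sqrt{381} - 1824 = -1824 + \sqrt{381}$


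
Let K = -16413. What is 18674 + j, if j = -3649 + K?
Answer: -1388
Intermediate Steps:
j = -20062 (j = -3649 - 16413 = -20062)
18674 + j = 18674 - 20062 = -1388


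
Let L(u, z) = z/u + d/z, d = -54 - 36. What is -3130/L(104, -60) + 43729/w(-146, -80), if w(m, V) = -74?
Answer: -441976/111 ≈ -3981.8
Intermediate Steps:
d = -90
L(u, z) = -90/z + z/u (L(u, z) = z/u - 90/z = -90/z + z/u)
-3130/L(104, -60) + 43729/w(-146, -80) = -3130/(-90/(-60) - 60/104) + 43729/(-74) = -3130/(-90*(-1/60) - 60*1/104) + 43729*(-1/74) = -3130/(3/2 - 15/26) - 43729/74 = -3130/12/13 - 43729/74 = -3130*13/12 - 43729/74 = -20345/6 - 43729/74 = -441976/111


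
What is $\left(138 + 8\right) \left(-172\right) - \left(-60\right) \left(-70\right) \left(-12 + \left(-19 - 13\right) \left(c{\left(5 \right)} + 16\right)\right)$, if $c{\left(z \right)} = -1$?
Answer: $2041288$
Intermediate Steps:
$\left(138 + 8\right) \left(-172\right) - \left(-60\right) \left(-70\right) \left(-12 + \left(-19 - 13\right) \left(c{\left(5 \right)} + 16\right)\right) = \left(138 + 8\right) \left(-172\right) - \left(-60\right) \left(-70\right) \left(-12 + \left(-19 - 13\right) \left(-1 + 16\right)\right) = 146 \left(-172\right) - 4200 \left(-12 - 480\right) = -25112 - 4200 \left(-12 - 480\right) = -25112 - 4200 \left(-492\right) = -25112 - -2066400 = -25112 + 2066400 = 2041288$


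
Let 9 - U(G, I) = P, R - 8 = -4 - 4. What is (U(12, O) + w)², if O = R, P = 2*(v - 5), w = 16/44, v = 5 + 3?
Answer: 1369/121 ≈ 11.314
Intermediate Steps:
v = 8
w = 4/11 (w = 16*(1/44) = 4/11 ≈ 0.36364)
R = 0 (R = 8 + (-4 - 4) = 8 - 8 = 0)
P = 6 (P = 2*(8 - 5) = 2*3 = 6)
O = 0
U(G, I) = 3 (U(G, I) = 9 - 1*6 = 9 - 6 = 3)
(U(12, O) + w)² = (3 + 4/11)² = (37/11)² = 1369/121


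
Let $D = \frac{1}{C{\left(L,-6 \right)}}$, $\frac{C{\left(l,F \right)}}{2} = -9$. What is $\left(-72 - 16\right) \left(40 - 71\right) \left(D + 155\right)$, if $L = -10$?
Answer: $\frac{3804196}{9} \approx 4.2269 \cdot 10^{5}$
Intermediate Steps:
$C{\left(l,F \right)} = -18$ ($C{\left(l,F \right)} = 2 \left(-9\right) = -18$)
$D = - \frac{1}{18}$ ($D = \frac{1}{-18} = - \frac{1}{18} \approx -0.055556$)
$\left(-72 - 16\right) \left(40 - 71\right) \left(D + 155\right) = \left(-72 - 16\right) \left(40 - 71\right) \left(- \frac{1}{18} + 155\right) = \left(-88\right) \left(-31\right) \frac{2789}{18} = 2728 \cdot \frac{2789}{18} = \frac{3804196}{9}$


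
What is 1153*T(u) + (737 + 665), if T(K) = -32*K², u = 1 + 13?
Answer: -7230214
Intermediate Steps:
u = 14
1153*T(u) + (737 + 665) = 1153*(-32*14²) + (737 + 665) = 1153*(-32*196) + 1402 = 1153*(-6272) + 1402 = -7231616 + 1402 = -7230214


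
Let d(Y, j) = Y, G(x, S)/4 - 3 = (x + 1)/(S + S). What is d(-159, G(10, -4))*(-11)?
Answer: 1749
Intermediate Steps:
G(x, S) = 12 + 2*(1 + x)/S (G(x, S) = 12 + 4*((x + 1)/(S + S)) = 12 + 4*((1 + x)/((2*S))) = 12 + 4*((1 + x)*(1/(2*S))) = 12 + 4*((1 + x)/(2*S)) = 12 + 2*(1 + x)/S)
d(-159, G(10, -4))*(-11) = -159*(-11) = 1749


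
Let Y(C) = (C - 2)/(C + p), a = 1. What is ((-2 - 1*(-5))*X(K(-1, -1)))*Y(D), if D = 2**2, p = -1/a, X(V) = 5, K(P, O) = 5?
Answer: 10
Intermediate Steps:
p = -1 (p = -1/1 = -1*1 = -1)
D = 4
Y(C) = (-2 + C)/(-1 + C) (Y(C) = (C - 2)/(C - 1) = (-2 + C)/(-1 + C))
((-2 - 1*(-5))*X(K(-1, -1)))*Y(D) = ((-2 - 1*(-5))*5)*((-2 + 4)/(-1 + 4)) = ((-2 + 5)*5)*(2/3) = (3*5)*((1/3)*2) = 15*(2/3) = 10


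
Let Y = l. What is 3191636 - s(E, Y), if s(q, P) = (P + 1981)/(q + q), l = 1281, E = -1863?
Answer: 5946019499/1863 ≈ 3.1916e+6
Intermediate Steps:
Y = 1281
s(q, P) = (1981 + P)/(2*q) (s(q, P) = (1981 + P)/((2*q)) = (1981 + P)*(1/(2*q)) = (1981 + P)/(2*q))
3191636 - s(E, Y) = 3191636 - (1981 + 1281)/(2*(-1863)) = 3191636 - (-1)*3262/(2*1863) = 3191636 - 1*(-1631/1863) = 3191636 + 1631/1863 = 5946019499/1863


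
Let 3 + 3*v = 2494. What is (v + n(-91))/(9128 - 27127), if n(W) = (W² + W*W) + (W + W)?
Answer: -51631/53997 ≈ -0.95618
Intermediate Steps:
v = 2491/3 (v = -1 + (⅓)*2494 = -1 + 2494/3 = 2491/3 ≈ 830.33)
n(W) = 2*W + 2*W² (n(W) = (W² + W²) + 2*W = 2*W² + 2*W = 2*W + 2*W²)
(v + n(-91))/(9128 - 27127) = (2491/3 + 2*(-91)*(1 - 91))/(9128 - 27127) = (2491/3 + 2*(-91)*(-90))/(-17999) = (2491/3 + 16380)*(-1/17999) = (51631/3)*(-1/17999) = -51631/53997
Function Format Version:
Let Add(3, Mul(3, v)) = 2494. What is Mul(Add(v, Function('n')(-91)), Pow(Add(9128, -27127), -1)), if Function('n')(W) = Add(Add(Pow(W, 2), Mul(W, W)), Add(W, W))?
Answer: Rational(-51631, 53997) ≈ -0.95618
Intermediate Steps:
v = Rational(2491, 3) (v = Add(-1, Mul(Rational(1, 3), 2494)) = Add(-1, Rational(2494, 3)) = Rational(2491, 3) ≈ 830.33)
Function('n')(W) = Add(Mul(2, W), Mul(2, Pow(W, 2))) (Function('n')(W) = Add(Add(Pow(W, 2), Pow(W, 2)), Mul(2, W)) = Add(Mul(2, Pow(W, 2)), Mul(2, W)) = Add(Mul(2, W), Mul(2, Pow(W, 2))))
Mul(Add(v, Function('n')(-91)), Pow(Add(9128, -27127), -1)) = Mul(Add(Rational(2491, 3), Mul(2, -91, Add(1, -91))), Pow(Add(9128, -27127), -1)) = Mul(Add(Rational(2491, 3), Mul(2, -91, -90)), Pow(-17999, -1)) = Mul(Add(Rational(2491, 3), 16380), Rational(-1, 17999)) = Mul(Rational(51631, 3), Rational(-1, 17999)) = Rational(-51631, 53997)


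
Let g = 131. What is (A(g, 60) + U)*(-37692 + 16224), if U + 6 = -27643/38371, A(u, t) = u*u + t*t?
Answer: -17096309334216/38371 ≈ -4.4555e+8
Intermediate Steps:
A(u, t) = t² + u² (A(u, t) = u² + t² = t² + u²)
U = -257869/38371 (U = -6 - 27643/38371 = -257869/38371 ≈ -6.7204)
(A(g, 60) + U)*(-37692 + 16224) = ((60² + 131²) - 257869/38371)*(-37692 + 16224) = ((3600 + 17161) - 257869/38371)*(-21468) = (20761 - 257869/38371)*(-21468) = (796362462/38371)*(-21468) = -17096309334216/38371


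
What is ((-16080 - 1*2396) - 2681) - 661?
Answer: -21818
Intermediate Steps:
((-16080 - 1*2396) - 2681) - 661 = ((-16080 - 2396) - 2681) - 661 = (-18476 - 2681) - 661 = -21157 - 661 = -21818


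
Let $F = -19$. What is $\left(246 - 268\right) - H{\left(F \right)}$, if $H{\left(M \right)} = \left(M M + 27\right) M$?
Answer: $7350$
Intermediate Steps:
$H{\left(M \right)} = M \left(27 + M^{2}\right)$ ($H{\left(M \right)} = \left(M^{2} + 27\right) M = \left(27 + M^{2}\right) M = M \left(27 + M^{2}\right)$)
$\left(246 - 268\right) - H{\left(F \right)} = \left(246 - 268\right) - - 19 \left(27 + \left(-19\right)^{2}\right) = \left(246 - 268\right) - - 19 \left(27 + 361\right) = -22 - \left(-19\right) 388 = -22 - -7372 = -22 + 7372 = 7350$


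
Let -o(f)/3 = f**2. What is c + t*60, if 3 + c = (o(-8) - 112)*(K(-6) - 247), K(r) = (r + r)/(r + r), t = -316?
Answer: 55821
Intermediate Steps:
K(r) = 1 (K(r) = (2*r)/((2*r)) = (2*r)*(1/(2*r)) = 1)
o(f) = -3*f**2
c = 74781 (c = -3 + (-3*(-8)**2 - 112)*(1 - 247) = -3 + (-3*64 - 112)*(-246) = -3 + (-192 - 112)*(-246) = -3 - 304*(-246) = -3 + 74784 = 74781)
c + t*60 = 74781 - 316*60 = 74781 - 18960 = 55821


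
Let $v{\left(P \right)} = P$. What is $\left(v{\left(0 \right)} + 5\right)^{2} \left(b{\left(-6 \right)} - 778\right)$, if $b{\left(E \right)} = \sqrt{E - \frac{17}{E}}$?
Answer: $-19450 + \frac{25 i \sqrt{114}}{6} \approx -19450.0 + 44.488 i$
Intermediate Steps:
$\left(v{\left(0 \right)} + 5\right)^{2} \left(b{\left(-6 \right)} - 778\right) = \left(0 + 5\right)^{2} \left(\sqrt{-6 - \frac{17}{-6}} - 778\right) = 5^{2} \left(\sqrt{-6 - - \frac{17}{6}} - 778\right) = 25 \left(\sqrt{-6 + \frac{17}{6}} - 778\right) = 25 \left(\sqrt{- \frac{19}{6}} - 778\right) = 25 \left(\frac{i \sqrt{114}}{6} - 778\right) = 25 \left(-778 + \frac{i \sqrt{114}}{6}\right) = -19450 + \frac{25 i \sqrt{114}}{6}$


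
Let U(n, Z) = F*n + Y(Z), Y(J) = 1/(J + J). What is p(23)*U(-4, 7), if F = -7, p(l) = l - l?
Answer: 0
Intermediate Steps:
p(l) = 0
Y(J) = 1/(2*J)
U(n, Z) = 1/(2*Z) - 7*n (U(n, Z) = -7*n + 1/(2*Z) = 1/(2*Z) - 7*n)
p(23)*U(-4, 7) = 0*((1/2)/7 - 7*(-4)) = 0*((1/2)*(1/7) + 28) = 0*(1/14 + 28) = 0*(393/14) = 0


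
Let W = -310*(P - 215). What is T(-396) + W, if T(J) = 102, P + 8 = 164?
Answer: 18392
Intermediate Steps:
P = 156 (P = -8 + 164 = 156)
W = 18290 (W = -310*(156 - 215) = -310*(-59) = 18290)
T(-396) + W = 102 + 18290 = 18392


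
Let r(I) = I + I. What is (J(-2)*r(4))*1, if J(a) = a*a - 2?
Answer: 16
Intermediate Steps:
r(I) = 2*I
J(a) = -2 + a**2 (J(a) = a**2 - 2 = -2 + a**2)
(J(-2)*r(4))*1 = ((-2 + (-2)**2)*(2*4))*1 = ((-2 + 4)*8)*1 = (2*8)*1 = 16*1 = 16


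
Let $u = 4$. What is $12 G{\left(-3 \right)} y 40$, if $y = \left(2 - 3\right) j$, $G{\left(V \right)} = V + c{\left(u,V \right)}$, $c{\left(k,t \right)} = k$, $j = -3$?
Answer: $1440$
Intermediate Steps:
$G{\left(V \right)} = 4 + V$ ($G{\left(V \right)} = V + 4 = 4 + V$)
$y = 3$ ($y = \left(2 - 3\right) \left(-3\right) = \left(-1\right) \left(-3\right) = 3$)
$12 G{\left(-3 \right)} y 40 = 12 \left(4 - 3\right) 3 \cdot 40 = 12 \cdot 1 \cdot 3 \cdot 40 = 12 \cdot 3 \cdot 40 = 36 \cdot 40 = 1440$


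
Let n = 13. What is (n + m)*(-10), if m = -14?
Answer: 10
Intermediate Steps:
(n + m)*(-10) = (13 - 14)*(-10) = -1*(-10) = 10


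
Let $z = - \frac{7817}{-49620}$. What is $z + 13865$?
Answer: $\frac{687989117}{49620} \approx 13865.0$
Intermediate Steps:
$z = \frac{7817}{49620}$ ($z = \left(-7817\right) \left(- \frac{1}{49620}\right) = \frac{7817}{49620} \approx 0.15754$)
$z + 13865 = \frac{7817}{49620} + 13865 = \frac{687989117}{49620}$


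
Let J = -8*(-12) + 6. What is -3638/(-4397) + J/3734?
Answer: 7016393/8209199 ≈ 0.85470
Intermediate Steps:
J = 102 (J = 96 + 6 = 102)
-3638/(-4397) + J/3734 = -3638/(-4397) + 102/3734 = -3638*(-1/4397) + 102*(1/3734) = 3638/4397 + 51/1867 = 7016393/8209199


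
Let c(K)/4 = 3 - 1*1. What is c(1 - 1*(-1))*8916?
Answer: 71328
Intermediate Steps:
c(K) = 8 (c(K) = 4*(3 - 1*1) = 4*(3 - 1) = 4*2 = 8)
c(1 - 1*(-1))*8916 = 8*8916 = 71328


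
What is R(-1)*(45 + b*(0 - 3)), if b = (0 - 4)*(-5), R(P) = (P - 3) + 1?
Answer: 45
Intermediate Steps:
R(P) = -2 + P (R(P) = (-3 + P) + 1 = -2 + P)
b = 20 (b = -4*(-5) = 20)
R(-1)*(45 + b*(0 - 3)) = (-2 - 1)*(45 + 20*(0 - 3)) = -3*(45 + 20*(-3)) = -3*(45 - 60) = -3*(-15) = 45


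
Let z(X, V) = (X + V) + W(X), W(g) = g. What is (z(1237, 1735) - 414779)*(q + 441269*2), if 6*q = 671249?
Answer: -1224828230945/3 ≈ -4.0828e+11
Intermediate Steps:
q = 671249/6 (q = (1/6)*671249 = 671249/6 ≈ 1.1187e+5)
z(X, V) = V + 2*X (z(X, V) = (X + V) + X = (V + X) + X = V + 2*X)
(z(1237, 1735) - 414779)*(q + 441269*2) = ((1735 + 2*1237) - 414779)*(671249/6 + 441269*2) = ((1735 + 2474) - 414779)*(671249/6 + 882538) = (4209 - 414779)*(5966477/6) = -410570*5966477/6 = -1224828230945/3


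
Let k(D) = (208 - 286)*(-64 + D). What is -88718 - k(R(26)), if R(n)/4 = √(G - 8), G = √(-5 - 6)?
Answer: -93710 + 312*√(-8 + I*√11) ≈ -93531.0 + 900.49*I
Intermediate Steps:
G = I*√11 (G = √(-11) = I*√11 ≈ 3.3166*I)
R(n) = 4*√(-8 + I*√11) (R(n) = 4*√(I*√11 - 8) = 4*√(-8 + I*√11))
k(D) = 4992 - 78*D (k(D) = -78*(-64 + D) = 4992 - 78*D)
-88718 - k(R(26)) = -88718 - (4992 - 312*√(-8 + I*√11)) = -88718 + (-4992 + 312*√(-8 + I*√11)) = -93710 + 312*√(-8 + I*√11)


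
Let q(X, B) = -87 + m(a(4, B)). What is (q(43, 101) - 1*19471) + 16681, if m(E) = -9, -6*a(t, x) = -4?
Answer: -2886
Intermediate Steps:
a(t, x) = ⅔ (a(t, x) = -⅙*(-4) = ⅔)
q(X, B) = -96 (q(X, B) = -87 - 9 = -96)
(q(43, 101) - 1*19471) + 16681 = (-96 - 1*19471) + 16681 = (-96 - 19471) + 16681 = -19567 + 16681 = -2886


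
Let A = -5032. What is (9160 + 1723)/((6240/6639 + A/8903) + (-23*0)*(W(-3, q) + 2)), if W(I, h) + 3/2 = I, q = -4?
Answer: 214420555337/7382424 ≈ 29045.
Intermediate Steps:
W(I, h) = -3/2 + I
(9160 + 1723)/((6240/6639 + A/8903) + (-23*0)*(W(-3, q) + 2)) = (9160 + 1723)/((6240/6639 - 5032/8903) + (-23*0)*((-3/2 - 3) + 2)) = 10883/((6240*(1/6639) - 5032*1/8903) + 0*(-9/2 + 2)) = 10883/((2080/2213 - 5032/8903) + 0*(-5/2)) = 10883/(7382424/19702339 + 0) = 10883/(7382424/19702339) = 10883*(19702339/7382424) = 214420555337/7382424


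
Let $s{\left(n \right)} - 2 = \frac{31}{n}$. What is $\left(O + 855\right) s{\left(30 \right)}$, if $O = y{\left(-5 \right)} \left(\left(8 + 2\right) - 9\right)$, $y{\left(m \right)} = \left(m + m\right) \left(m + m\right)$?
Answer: $\frac{17381}{6} \approx 2896.8$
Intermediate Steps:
$s{\left(n \right)} = 2 + \frac{31}{n}$
$y{\left(m \right)} = 4 m^{2}$ ($y{\left(m \right)} = 2 m 2 m = 4 m^{2}$)
$O = 100$ ($O = 4 \left(-5\right)^{2} \left(\left(8 + 2\right) - 9\right) = 4 \cdot 25 \left(10 - 9\right) = 100 \cdot 1 = 100$)
$\left(O + 855\right) s{\left(30 \right)} = \left(100 + 855\right) \left(2 + \frac{31}{30}\right) = 955 \left(2 + 31 \cdot \frac{1}{30}\right) = 955 \left(2 + \frac{31}{30}\right) = 955 \cdot \frac{91}{30} = \frac{17381}{6}$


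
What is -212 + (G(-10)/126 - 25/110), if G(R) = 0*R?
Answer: -4669/22 ≈ -212.23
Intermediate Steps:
G(R) = 0
-212 + (G(-10)/126 - 25/110) = -212 + (0/126 - 25/110) = -212 + (0*(1/126) - 25*1/110) = -212 + (0 - 5/22) = -212 - 5/22 = -4669/22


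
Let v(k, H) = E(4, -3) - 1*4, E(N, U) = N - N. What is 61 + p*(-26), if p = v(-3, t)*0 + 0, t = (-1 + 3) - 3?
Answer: 61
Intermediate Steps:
E(N, U) = 0
t = -1 (t = 2 - 3 = -1)
v(k, H) = -4 (v(k, H) = 0 - 1*4 = 0 - 4 = -4)
p = 0 (p = -4*0 + 0 = 0 + 0 = 0)
61 + p*(-26) = 61 + 0*(-26) = 61 + 0 = 61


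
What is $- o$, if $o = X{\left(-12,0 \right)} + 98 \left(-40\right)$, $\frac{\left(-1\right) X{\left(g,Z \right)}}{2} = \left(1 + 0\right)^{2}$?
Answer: $3922$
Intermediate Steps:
$X{\left(g,Z \right)} = -2$ ($X{\left(g,Z \right)} = - 2 \left(1 + 0\right)^{2} = - 2 \cdot 1^{2} = \left(-2\right) 1 = -2$)
$o = -3922$ ($o = -2 + 98 \left(-40\right) = -2 - 3920 = -3922$)
$- o = \left(-1\right) \left(-3922\right) = 3922$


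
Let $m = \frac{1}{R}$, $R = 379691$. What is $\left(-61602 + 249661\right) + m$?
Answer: $\frac{71404309770}{379691} \approx 1.8806 \cdot 10^{5}$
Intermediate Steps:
$m = \frac{1}{379691} \approx 2.6337 \cdot 10^{-6}$
$\left(-61602 + 249661\right) + m = \left(-61602 + 249661\right) + \frac{1}{379691} = 188059 + \frac{1}{379691} = \frac{71404309770}{379691}$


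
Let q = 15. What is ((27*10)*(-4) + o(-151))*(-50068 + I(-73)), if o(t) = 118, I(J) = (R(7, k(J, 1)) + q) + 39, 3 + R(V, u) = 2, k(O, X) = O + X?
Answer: 48114430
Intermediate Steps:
R(V, u) = -1 (R(V, u) = -3 + 2 = -1)
I(J) = 53 (I(J) = (-1 + 15) + 39 = 14 + 39 = 53)
((27*10)*(-4) + o(-151))*(-50068 + I(-73)) = ((27*10)*(-4) + 118)*(-50068 + 53) = (270*(-4) + 118)*(-50015) = (-1080 + 118)*(-50015) = -962*(-50015) = 48114430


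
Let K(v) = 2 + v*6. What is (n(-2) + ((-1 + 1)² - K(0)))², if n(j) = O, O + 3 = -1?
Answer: 36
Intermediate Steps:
O = -4 (O = -3 - 1 = -4)
K(v) = 2 + 6*v
n(j) = -4
(n(-2) + ((-1 + 1)² - K(0)))² = (-4 + ((-1 + 1)² - (2 + 6*0)))² = (-4 + (0² - (2 + 0)))² = (-4 + (0 - 1*2))² = (-4 + (0 - 2))² = (-4 - 2)² = (-6)² = 36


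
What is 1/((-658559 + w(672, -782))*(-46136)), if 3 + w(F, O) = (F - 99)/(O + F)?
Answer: 55/1671101121724 ≈ 3.2912e-11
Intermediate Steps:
w(F, O) = -3 + (-99 + F)/(F + O) (w(F, O) = -3 + (F - 99)/(O + F) = -3 + (-99 + F)/(F + O))
1/((-658559 + w(672, -782))*(-46136)) = 1/(-658559 + (-99 - 3*(-782) - 2*672)/(672 - 782)*(-46136)) = -1/46136/(-658559 + (-99 + 2346 - 1344)/(-110)) = -1/46136/(-658559 - 1/110*903) = -1/46136/(-658559 - 903/110) = -1/46136/(-72442393/110) = -110/72442393*(-1/46136) = 55/1671101121724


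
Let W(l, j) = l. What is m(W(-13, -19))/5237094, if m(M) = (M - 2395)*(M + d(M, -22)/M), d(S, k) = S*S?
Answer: 31304/2618547 ≈ 0.011955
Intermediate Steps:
d(S, k) = S²
m(M) = 2*M*(-2395 + M) (m(M) = (M - 2395)*(M + M²/M) = (-2395 + M)*(M + M) = (-2395 + M)*(2*M) = 2*M*(-2395 + M))
m(W(-13, -19))/5237094 = (2*(-13)*(-2395 - 13))/5237094 = (2*(-13)*(-2408))*(1/5237094) = 62608*(1/5237094) = 31304/2618547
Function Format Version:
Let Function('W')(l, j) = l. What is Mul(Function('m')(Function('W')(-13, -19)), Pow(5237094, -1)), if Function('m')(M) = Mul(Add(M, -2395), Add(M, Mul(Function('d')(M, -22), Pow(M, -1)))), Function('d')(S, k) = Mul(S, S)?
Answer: Rational(31304, 2618547) ≈ 0.011955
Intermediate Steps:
Function('d')(S, k) = Pow(S, 2)
Function('m')(M) = Mul(2, M, Add(-2395, M)) (Function('m')(M) = Mul(Add(M, -2395), Add(M, Mul(Pow(M, 2), Pow(M, -1)))) = Mul(Add(-2395, M), Add(M, M)) = Mul(Add(-2395, M), Mul(2, M)) = Mul(2, M, Add(-2395, M)))
Mul(Function('m')(Function('W')(-13, -19)), Pow(5237094, -1)) = Mul(Mul(2, -13, Add(-2395, -13)), Pow(5237094, -1)) = Mul(Mul(2, -13, -2408), Rational(1, 5237094)) = Mul(62608, Rational(1, 5237094)) = Rational(31304, 2618547)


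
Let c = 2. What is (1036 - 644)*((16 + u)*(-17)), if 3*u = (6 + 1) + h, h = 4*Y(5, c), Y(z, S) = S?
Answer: -139944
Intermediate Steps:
h = 8 (h = 4*2 = 8)
u = 5 (u = ((6 + 1) + 8)/3 = (7 + 8)/3 = (1/3)*15 = 5)
(1036 - 644)*((16 + u)*(-17)) = (1036 - 644)*((16 + 5)*(-17)) = 392*(21*(-17)) = 392*(-357) = -139944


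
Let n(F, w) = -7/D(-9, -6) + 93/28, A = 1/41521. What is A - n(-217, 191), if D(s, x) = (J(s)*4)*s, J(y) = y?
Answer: -77685224/23542407 ≈ -3.2998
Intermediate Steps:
A = 1/41521 ≈ 2.4084e-5
D(s, x) = 4*s**2 (D(s, x) = (s*4)*s = (4*s)*s = 4*s**2)
n(F, w) = 1871/567 (n(F, w) = -7/(4*(-9)**2) + 93/28 = -7/(4*81) + 93*(1/28) = -7/324 + 93/28 = 1871/567)
A - n(-217, 191) = 1/41521 - 1*1871/567 = 1/41521 - 1871/567 = -77685224/23542407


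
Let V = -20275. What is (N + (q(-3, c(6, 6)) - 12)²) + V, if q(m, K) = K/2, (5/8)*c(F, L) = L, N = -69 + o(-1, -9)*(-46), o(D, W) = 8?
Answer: -516504/25 ≈ -20660.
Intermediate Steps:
N = -437 (N = -69 + 8*(-46) = -69 - 368 = -437)
c(F, L) = 8*L/5
q(m, K) = K/2 (q(m, K) = K*(½) = K/2)
(N + (q(-3, c(6, 6)) - 12)²) + V = (-437 + (((8/5)*6)/2 - 12)²) - 20275 = (-437 + ((½)*(48/5) - 12)²) - 20275 = (-437 + (24/5 - 12)²) - 20275 = (-437 + (-36/5)²) - 20275 = (-437 + 1296/25) - 20275 = -9629/25 - 20275 = -516504/25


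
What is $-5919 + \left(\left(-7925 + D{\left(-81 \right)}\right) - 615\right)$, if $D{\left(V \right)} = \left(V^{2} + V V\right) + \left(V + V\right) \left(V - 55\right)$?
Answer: $20695$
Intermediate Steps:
$D{\left(V \right)} = 2 V^{2} + 2 V \left(-55 + V\right)$ ($D{\left(V \right)} = \left(V^{2} + V^{2}\right) + 2 V \left(-55 + V\right) = 2 V^{2} + 2 V \left(-55 + V\right)$)
$-5919 + \left(\left(-7925 + D{\left(-81 \right)}\right) - 615\right) = -5919 - \left(8540 + 162 \left(-55 + 2 \left(-81\right)\right)\right) = -5919 - \left(8540 + 162 \left(-55 - 162\right)\right) = -5919 - \left(8540 - 35154\right) = -5919 + \left(\left(-7925 + 35154\right) - 615\right) = -5919 + \left(27229 - 615\right) = -5919 + 26614 = 20695$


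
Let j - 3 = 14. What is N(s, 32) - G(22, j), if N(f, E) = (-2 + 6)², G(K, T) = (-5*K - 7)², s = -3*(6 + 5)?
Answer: -13673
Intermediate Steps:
s = -33 (s = -3*11 = -33)
j = 17 (j = 3 + 14 = 17)
G(K, T) = (-7 - 5*K)²
N(f, E) = 16 (N(f, E) = 4² = 16)
N(s, 32) - G(22, j) = 16 - (7 + 5*22)² = 16 - (7 + 110)² = 16 - 1*117² = 16 - 1*13689 = 16 - 13689 = -13673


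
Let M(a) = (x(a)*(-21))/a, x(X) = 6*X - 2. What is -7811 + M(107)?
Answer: -849217/107 ≈ -7936.6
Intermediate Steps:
x(X) = -2 + 6*X
M(a) = (42 - 126*a)/a (M(a) = ((-2 + 6*a)*(-21))/a = (42 - 126*a)/a)
-7811 + M(107) = -7811 + (-126 + 42/107) = -7811 - 13440/107 = -849217/107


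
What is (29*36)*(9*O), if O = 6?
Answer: 56376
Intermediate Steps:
(29*36)*(9*O) = (29*36)*(9*6) = 1044*54 = 56376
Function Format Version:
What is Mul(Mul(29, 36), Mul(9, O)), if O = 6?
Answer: 56376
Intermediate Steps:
Mul(Mul(29, 36), Mul(9, O)) = Mul(Mul(29, 36), Mul(9, 6)) = Mul(1044, 54) = 56376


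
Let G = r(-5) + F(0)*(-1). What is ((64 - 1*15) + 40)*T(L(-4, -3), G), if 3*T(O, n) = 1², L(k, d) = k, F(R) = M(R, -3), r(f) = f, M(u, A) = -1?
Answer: 89/3 ≈ 29.667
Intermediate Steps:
F(R) = -1
G = -4 (G = -5 - 1*(-1) = -5 + 1 = -4)
T(O, n) = ⅓ (T(O, n) = (⅓)*1² = (⅓)*1 = ⅓)
((64 - 1*15) + 40)*T(L(-4, -3), G) = ((64 - 1*15) + 40)*(⅓) = ((64 - 15) + 40)*(⅓) = (49 + 40)*(⅓) = 89*(⅓) = 89/3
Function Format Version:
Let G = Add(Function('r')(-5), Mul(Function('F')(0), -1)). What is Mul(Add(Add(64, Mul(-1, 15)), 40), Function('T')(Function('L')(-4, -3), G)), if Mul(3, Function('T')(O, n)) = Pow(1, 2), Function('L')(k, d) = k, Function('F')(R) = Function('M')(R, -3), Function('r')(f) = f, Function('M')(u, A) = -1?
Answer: Rational(89, 3) ≈ 29.667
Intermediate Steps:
Function('F')(R) = -1
G = -4 (G = Add(-5, Mul(-1, -1)) = Add(-5, 1) = -4)
Function('T')(O, n) = Rational(1, 3) (Function('T')(O, n) = Mul(Rational(1, 3), Pow(1, 2)) = Mul(Rational(1, 3), 1) = Rational(1, 3))
Mul(Add(Add(64, Mul(-1, 15)), 40), Function('T')(Function('L')(-4, -3), G)) = Mul(Add(Add(64, Mul(-1, 15)), 40), Rational(1, 3)) = Mul(Add(Add(64, -15), 40), Rational(1, 3)) = Mul(Add(49, 40), Rational(1, 3)) = Mul(89, Rational(1, 3)) = Rational(89, 3)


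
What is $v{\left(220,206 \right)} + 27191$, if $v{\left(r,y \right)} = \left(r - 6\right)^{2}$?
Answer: $72987$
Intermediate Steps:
$v{\left(r,y \right)} = \left(-6 + r\right)^{2}$
$v{\left(220,206 \right)} + 27191 = \left(-6 + 220\right)^{2} + 27191 = 214^{2} + 27191 = 45796 + 27191 = 72987$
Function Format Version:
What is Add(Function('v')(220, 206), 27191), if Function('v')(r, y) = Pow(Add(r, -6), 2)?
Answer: 72987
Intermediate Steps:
Function('v')(r, y) = Pow(Add(-6, r), 2)
Add(Function('v')(220, 206), 27191) = Add(Pow(Add(-6, 220), 2), 27191) = Add(Pow(214, 2), 27191) = Add(45796, 27191) = 72987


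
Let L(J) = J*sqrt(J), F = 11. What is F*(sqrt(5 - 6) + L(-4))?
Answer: -77*I ≈ -77.0*I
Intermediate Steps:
L(J) = J**(3/2)
F*(sqrt(5 - 6) + L(-4)) = 11*(sqrt(5 - 6) + (-4)**(3/2)) = 11*(sqrt(-1) - 8*I) = 11*(I - 8*I) = 11*(-7*I) = -77*I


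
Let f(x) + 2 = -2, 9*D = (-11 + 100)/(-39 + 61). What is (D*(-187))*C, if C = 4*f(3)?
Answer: 12104/9 ≈ 1344.9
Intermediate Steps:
D = 89/198 (D = ((-11 + 100)/(-39 + 61))/9 = (89/22)/9 = (89*(1/22))/9 = (⅑)*(89/22) = 89/198 ≈ 0.44949)
f(x) = -4 (f(x) = -2 - 2 = -4)
C = -16 (C = 4*(-4) = -16)
(D*(-187))*C = ((89/198)*(-187))*(-16) = -1513/18*(-16) = 12104/9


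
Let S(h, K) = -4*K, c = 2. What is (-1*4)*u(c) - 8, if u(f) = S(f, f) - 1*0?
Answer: 24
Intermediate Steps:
u(f) = -4*f (u(f) = -4*f - 1*0 = -4*f + 0 = -4*f)
(-1*4)*u(c) - 8 = (-1*4)*(-4*2) - 8 = -4*(-8) - 8 = 32 - 8 = 24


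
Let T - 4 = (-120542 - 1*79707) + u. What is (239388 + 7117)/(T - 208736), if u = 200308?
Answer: -246505/208673 ≈ -1.1813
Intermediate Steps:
T = 63 (T = 4 + ((-120542 - 1*79707) + 200308) = 4 + ((-120542 - 79707) + 200308) = 4 + (-200249 + 200308) = 4 + 59 = 63)
(239388 + 7117)/(T - 208736) = (239388 + 7117)/(63 - 208736) = 246505/(-208673) = 246505*(-1/208673) = -246505/208673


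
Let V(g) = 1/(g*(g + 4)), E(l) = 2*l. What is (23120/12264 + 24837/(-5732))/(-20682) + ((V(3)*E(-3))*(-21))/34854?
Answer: 306685464961/1055704193917128 ≈ 0.00029050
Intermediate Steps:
V(g) = 1/(g*(4 + g))
(23120/12264 + 24837/(-5732))/(-20682) + ((V(3)*E(-3))*(-21))/34854 = (23120/12264 + 24837/(-5732))/(-20682) + (((1/(3*(4 + 3)))*(2*(-3)))*(-21))/34854 = (23120*(1/12264) + 24837*(-1/5732))*(-1/20682) + ((((⅓)/7)*(-6))*(-21))*(1/34854) = (2890/1533 - 24837/5732)*(-1/20682) + ((((⅓)*(⅐))*(-6))*(-21))*(1/34854) = -21509641/8787156*(-1/20682) + (((1/21)*(-6))*(-21))*(1/34854) = 21509641/181735960392 - 2/7*(-21)*(1/34854) = 21509641/181735960392 + 6*(1/34854) = 21509641/181735960392 + 1/5809 = 306685464961/1055704193917128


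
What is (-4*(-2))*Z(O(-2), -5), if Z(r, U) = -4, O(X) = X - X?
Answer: -32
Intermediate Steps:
O(X) = 0
(-4*(-2))*Z(O(-2), -5) = -4*(-2)*(-4) = 8*(-4) = -32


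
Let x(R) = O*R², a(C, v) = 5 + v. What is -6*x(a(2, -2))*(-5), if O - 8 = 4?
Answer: 3240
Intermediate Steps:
O = 12 (O = 8 + 4 = 12)
x(R) = 12*R²
-6*x(a(2, -2))*(-5) = -72*(5 - 2)²*(-5) = -72*3²*(-5) = -72*9*(-5) = -6*108*(-5) = -648*(-5) = 3240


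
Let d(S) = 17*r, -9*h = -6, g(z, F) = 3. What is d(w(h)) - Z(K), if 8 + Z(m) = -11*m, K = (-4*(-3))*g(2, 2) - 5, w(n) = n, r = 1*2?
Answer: 383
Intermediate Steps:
h = ⅔ (h = -⅑*(-6) = ⅔ ≈ 0.66667)
r = 2
d(S) = 34 (d(S) = 17*2 = 34)
K = 31 (K = -4*(-3)*3 - 5 = 12*3 - 5 = 36 - 5 = 31)
Z(m) = -8 - 11*m
d(w(h)) - Z(K) = 34 - (-8 - 11*31) = 34 - (-8 - 341) = 34 - 1*(-349) = 34 + 349 = 383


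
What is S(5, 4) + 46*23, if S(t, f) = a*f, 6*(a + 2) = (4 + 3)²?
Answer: 3248/3 ≈ 1082.7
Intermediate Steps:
a = 37/6 (a = -2 + (4 + 3)²/6 = -2 + (⅙)*7² = -2 + (⅙)*49 = -2 + 49/6 = 37/6 ≈ 6.1667)
S(t, f) = 37*f/6
S(5, 4) + 46*23 = (37/6)*4 + 46*23 = 74/3 + 1058 = 3248/3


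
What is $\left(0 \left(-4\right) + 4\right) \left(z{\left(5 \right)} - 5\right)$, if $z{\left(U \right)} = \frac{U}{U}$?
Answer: $-16$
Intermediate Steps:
$z{\left(U \right)} = 1$
$\left(0 \left(-4\right) + 4\right) \left(z{\left(5 \right)} - 5\right) = \left(0 \left(-4\right) + 4\right) \left(1 - 5\right) = \left(0 + 4\right) \left(-4\right) = 4 \left(-4\right) = -16$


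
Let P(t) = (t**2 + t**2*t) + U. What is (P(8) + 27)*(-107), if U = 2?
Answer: -64735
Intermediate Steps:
P(t) = 2 + t**2 + t**3 (P(t) = (t**2 + t**2*t) + 2 = (t**2 + t**3) + 2 = 2 + t**2 + t**3)
(P(8) + 27)*(-107) = ((2 + 8**2 + 8**3) + 27)*(-107) = ((2 + 64 + 512) + 27)*(-107) = (578 + 27)*(-107) = 605*(-107) = -64735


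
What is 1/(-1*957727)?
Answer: -1/957727 ≈ -1.0441e-6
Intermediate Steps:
1/(-1*957727) = 1/(-957727) = -1/957727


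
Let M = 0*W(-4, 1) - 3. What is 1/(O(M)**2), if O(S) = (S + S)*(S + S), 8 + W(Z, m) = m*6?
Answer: 1/1296 ≈ 0.00077160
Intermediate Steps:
W(Z, m) = -8 + 6*m (W(Z, m) = -8 + m*6 = -8 + 6*m)
M = -3 (M = 0*(-8 + 6*1) - 3 = 0*(-8 + 6) - 3 = 0*(-2) - 3 = 0 - 3 = -3)
O(S) = 4*S**2 (O(S) = (2*S)*(2*S) = 4*S**2)
1/(O(M)**2) = 1/((4*(-3)**2)**2) = 1/((4*9)**2) = 1/(36**2) = 1/1296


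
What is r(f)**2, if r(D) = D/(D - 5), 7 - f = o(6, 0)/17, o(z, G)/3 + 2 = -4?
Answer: 18769/2704 ≈ 6.9412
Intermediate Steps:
o(z, G) = -18 (o(z, G) = -6 + 3*(-4) = -6 - 12 = -18)
f = 137/17 (f = 7 - (-18)/17 = 7 - 1*(-18/17) = 7 + 18/17 = 137/17 ≈ 8.0588)
r(D) = D/(-5 + D)
r(f)**2 = (137/(17*(-5 + 137/17)))**2 = (137/(17*(52/17)))**2 = ((137/17)*(17/52))**2 = (137/52)**2 = 18769/2704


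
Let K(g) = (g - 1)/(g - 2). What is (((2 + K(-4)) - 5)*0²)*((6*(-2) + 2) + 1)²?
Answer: 0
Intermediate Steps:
K(g) = (-1 + g)/(-2 + g)
(((2 + K(-4)) - 5)*0²)*((6*(-2) + 2) + 1)² = (((2 + (-1 - 4)/(-2 - 4)) - 5)*0²)*((6*(-2) + 2) + 1)² = (((2 - 5/(-6)) - 5)*0)*((-12 + 2) + 1)² = (((2 - ⅙*(-5)) - 5)*0)*(-10 + 1)² = (((2 + ⅚) - 5)*0)*(-9)² = ((17/6 - 5)*0)*81 = -13/6*0*81 = 0*81 = 0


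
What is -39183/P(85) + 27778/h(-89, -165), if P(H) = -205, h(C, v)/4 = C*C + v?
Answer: 610653941/3179960 ≈ 192.03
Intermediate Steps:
h(C, v) = 4*v + 4*C² (h(C, v) = 4*(C*C + v) = 4*(C² + v) = 4*(v + C²) = 4*v + 4*C²)
-39183/P(85) + 27778/h(-89, -165) = -39183/(-205) + 27778/(4*(-165) + 4*(-89)²) = -39183*(-1/205) + 27778/(-660 + 4*7921) = 39183/205 + 27778/(-660 + 31684) = 39183/205 + 27778/31024 = 39183/205 + 27778*(1/31024) = 39183/205 + 13889/15512 = 610653941/3179960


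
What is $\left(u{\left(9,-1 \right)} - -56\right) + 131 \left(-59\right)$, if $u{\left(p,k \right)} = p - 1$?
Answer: $-7665$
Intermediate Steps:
$u{\left(p,k \right)} = -1 + p$
$\left(u{\left(9,-1 \right)} - -56\right) + 131 \left(-59\right) = \left(\left(-1 + 9\right) - -56\right) + 131 \left(-59\right) = \left(8 + 56\right) - 7729 = 64 - 7729 = -7665$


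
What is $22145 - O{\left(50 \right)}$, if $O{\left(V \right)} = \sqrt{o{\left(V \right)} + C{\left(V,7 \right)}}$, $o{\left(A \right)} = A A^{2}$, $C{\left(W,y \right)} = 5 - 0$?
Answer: $22145 - \sqrt{125005} \approx 21791.0$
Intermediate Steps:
$C{\left(W,y \right)} = 5$ ($C{\left(W,y \right)} = 5 + 0 = 5$)
$o{\left(A \right)} = A^{3}$
$O{\left(V \right)} = \sqrt{5 + V^{3}}$ ($O{\left(V \right)} = \sqrt{V^{3} + 5} = \sqrt{5 + V^{3}}$)
$22145 - O{\left(50 \right)} = 22145 - \sqrt{5 + 50^{3}} = 22145 - \sqrt{5 + 125000} = 22145 - \sqrt{125005}$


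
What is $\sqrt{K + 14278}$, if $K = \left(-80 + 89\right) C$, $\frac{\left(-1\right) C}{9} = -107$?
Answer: $\sqrt{22945} \approx 151.48$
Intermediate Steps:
$C = 963$ ($C = \left(-9\right) \left(-107\right) = 963$)
$K = 8667$ ($K = \left(-80 + 89\right) 963 = 9 \cdot 963 = 8667$)
$\sqrt{K + 14278} = \sqrt{8667 + 14278} = \sqrt{22945}$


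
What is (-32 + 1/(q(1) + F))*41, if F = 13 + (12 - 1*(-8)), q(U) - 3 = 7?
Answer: -56375/43 ≈ -1311.0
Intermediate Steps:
q(U) = 10 (q(U) = 3 + 7 = 10)
F = 33 (F = 13 + (12 + 8) = 13 + 20 = 33)
(-32 + 1/(q(1) + F))*41 = (-32 + 1/(10 + 33))*41 = (-32 + 1/43)*41 = -1375/43*41 = -56375/43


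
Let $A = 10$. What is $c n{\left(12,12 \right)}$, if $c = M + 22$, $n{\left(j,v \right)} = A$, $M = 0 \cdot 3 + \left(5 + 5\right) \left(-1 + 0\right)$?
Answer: $120$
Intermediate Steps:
$M = -10$ ($M = 0 + 10 \left(-1\right) = 0 - 10 = -10$)
$n{\left(j,v \right)} = 10$
$c = 12$ ($c = -10 + 22 = 12$)
$c n{\left(12,12 \right)} = 12 \cdot 10 = 120$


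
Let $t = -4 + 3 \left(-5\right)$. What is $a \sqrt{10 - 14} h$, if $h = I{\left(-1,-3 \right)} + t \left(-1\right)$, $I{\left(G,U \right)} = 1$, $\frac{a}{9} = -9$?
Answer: $- 3240 i \approx - 3240.0 i$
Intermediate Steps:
$a = -81$ ($a = 9 \left(-9\right) = -81$)
$t = -19$ ($t = -4 - 15 = -19$)
$h = 20$ ($h = 1 - -19 = 1 + 19 = 20$)
$a \sqrt{10 - 14} h = - 81 \sqrt{10 - 14} \cdot 20 = - 81 \sqrt{-4} \cdot 20 = - 81 \cdot 2 i 20 = - 162 i 20 = - 3240 i$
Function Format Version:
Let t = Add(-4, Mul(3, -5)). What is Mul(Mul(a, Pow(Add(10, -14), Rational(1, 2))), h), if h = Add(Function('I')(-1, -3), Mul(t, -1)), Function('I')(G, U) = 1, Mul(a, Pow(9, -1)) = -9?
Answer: Mul(-3240, I) ≈ Mul(-3240.0, I)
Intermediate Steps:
a = -81 (a = Mul(9, -9) = -81)
t = -19 (t = Add(-4, -15) = -19)
h = 20 (h = Add(1, Mul(-19, -1)) = Add(1, 19) = 20)
Mul(Mul(a, Pow(Add(10, -14), Rational(1, 2))), h) = Mul(Mul(-81, Pow(Add(10, -14), Rational(1, 2))), 20) = Mul(Mul(-81, Pow(-4, Rational(1, 2))), 20) = Mul(Mul(-81, Mul(2, I)), 20) = Mul(Mul(-162, I), 20) = Mul(-3240, I)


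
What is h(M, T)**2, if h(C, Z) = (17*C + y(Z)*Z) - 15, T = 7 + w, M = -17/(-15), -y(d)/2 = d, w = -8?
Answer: 1156/225 ≈ 5.1378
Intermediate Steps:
y(d) = -2*d
M = 17/15 (M = -17*(-1/15) = 17/15 ≈ 1.1333)
T = -1 (T = 7 - 8 = -1)
h(C, Z) = -15 - 2*Z**2 + 17*C (h(C, Z) = (17*C + (-2*Z)*Z) - 15 = (17*C - 2*Z**2) - 15 = (-2*Z**2 + 17*C) - 15 = -15 - 2*Z**2 + 17*C)
h(M, T)**2 = (-15 - 2*(-1)**2 + 17*(17/15))**2 = (-15 - 2*1 + 289/15)**2 = (-15 - 2 + 289/15)**2 = (34/15)**2 = 1156/225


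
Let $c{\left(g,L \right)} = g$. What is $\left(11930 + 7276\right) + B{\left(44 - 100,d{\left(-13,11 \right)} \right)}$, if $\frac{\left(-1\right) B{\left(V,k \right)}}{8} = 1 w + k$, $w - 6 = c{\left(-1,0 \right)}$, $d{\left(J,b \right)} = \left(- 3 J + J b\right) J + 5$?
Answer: $8310$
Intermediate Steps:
$d{\left(J,b \right)} = 5 + J \left(- 3 J + J b\right)$ ($d{\left(J,b \right)} = J \left(- 3 J + J b\right) + 5 = 5 + J \left(- 3 J + J b\right)$)
$w = 5$ ($w = 6 - 1 = 5$)
$B{\left(V,k \right)} = -40 - 8 k$ ($B{\left(V,k \right)} = - 8 \left(1 \cdot 5 + k\right) = - 8 \left(5 + k\right) = -40 - 8 k$)
$\left(11930 + 7276\right) + B{\left(44 - 100,d{\left(-13,11 \right)} \right)} = \left(11930 + 7276\right) - \left(40 + 8 \left(5 - 3 \left(-13\right)^{2} + 11 \left(-13\right)^{2}\right)\right) = 19206 - \left(40 + 8 \left(5 - 507 + 11 \cdot 169\right)\right) = 19206 - \left(40 + 8 \left(5 - 507 + 1859\right)\right) = 19206 - 10896 = 8310$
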